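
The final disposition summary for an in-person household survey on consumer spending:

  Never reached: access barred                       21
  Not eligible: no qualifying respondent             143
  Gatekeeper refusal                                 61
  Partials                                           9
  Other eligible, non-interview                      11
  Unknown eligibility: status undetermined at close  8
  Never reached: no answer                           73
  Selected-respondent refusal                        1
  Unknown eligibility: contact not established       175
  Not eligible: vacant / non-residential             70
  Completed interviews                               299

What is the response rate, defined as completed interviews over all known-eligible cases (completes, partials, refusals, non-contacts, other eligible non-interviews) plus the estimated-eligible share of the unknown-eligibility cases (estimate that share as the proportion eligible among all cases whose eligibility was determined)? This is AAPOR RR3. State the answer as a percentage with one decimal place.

49.7%

Declined to participate = 61 + 1 = 62
No contact after all attempts = 73 + 21 = 94
Unknown if eligible = 175 + 8 = 183
Out of scope = 143 + 70 = 213
Top = 299
Determined eligible = 299 + 9 + 62 + 94 + 11 = 475
e = 475 / (475 + 213) = 475 / 688 = 0.6904
Eligible share of unknowns = 0.6904 × 183 = 126.34
Denominator = 475 + 126.34 = 601.34
RR3 = 299 / 601.34 = 0.4972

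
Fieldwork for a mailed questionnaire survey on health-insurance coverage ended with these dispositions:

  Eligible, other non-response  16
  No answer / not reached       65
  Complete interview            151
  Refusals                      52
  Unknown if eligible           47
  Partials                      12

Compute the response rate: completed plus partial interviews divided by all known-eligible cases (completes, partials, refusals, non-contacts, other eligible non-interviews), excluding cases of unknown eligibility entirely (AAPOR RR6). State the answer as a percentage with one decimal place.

Numerator = 151 + 12 = 163
Denominator = 151 + 12 + 52 + 65 + 16 = 296
RR6 = 163 / 296 = 0.5507

55.1%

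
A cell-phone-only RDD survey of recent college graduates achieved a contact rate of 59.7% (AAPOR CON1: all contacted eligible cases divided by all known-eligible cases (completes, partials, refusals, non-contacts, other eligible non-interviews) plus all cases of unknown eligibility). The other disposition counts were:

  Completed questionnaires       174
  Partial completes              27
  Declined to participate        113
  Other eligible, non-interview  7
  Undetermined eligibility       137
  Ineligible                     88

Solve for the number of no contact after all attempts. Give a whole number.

Numerator = 174 + 27 + 113 + 7 = 321
CON1 = 321 / D = 0.597
D = 321 / 0.597 = 537.7
Remaining denominator categories sum to 458
no contact after all attempts = 537.7 − 458 ≈ 80

80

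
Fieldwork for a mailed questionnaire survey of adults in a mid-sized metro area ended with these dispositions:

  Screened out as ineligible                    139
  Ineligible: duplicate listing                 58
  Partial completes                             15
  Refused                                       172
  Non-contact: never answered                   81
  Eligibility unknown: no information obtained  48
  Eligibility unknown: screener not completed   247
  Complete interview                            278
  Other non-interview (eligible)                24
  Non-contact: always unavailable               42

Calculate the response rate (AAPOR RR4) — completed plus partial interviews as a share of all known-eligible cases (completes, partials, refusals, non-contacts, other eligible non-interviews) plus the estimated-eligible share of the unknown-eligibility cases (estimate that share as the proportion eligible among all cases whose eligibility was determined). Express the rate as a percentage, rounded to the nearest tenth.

Never reached = 81 + 42 = 123
Eligibility not determined = 247 + 48 = 295
Not eligible = 139 + 58 = 197
Top → 278 + 15 = 293
Eligible (known) → 278 + 15 + 172 + 123 + 24 = 612
e = 612 / (612 + 197) = 612 / 809 = 0.7565
e × U → 0.7565 × 295 = 223.17
Denom → 612 + 223.17 = 835.17
RR4 = 293 / 835.17 = 0.3508

35.1%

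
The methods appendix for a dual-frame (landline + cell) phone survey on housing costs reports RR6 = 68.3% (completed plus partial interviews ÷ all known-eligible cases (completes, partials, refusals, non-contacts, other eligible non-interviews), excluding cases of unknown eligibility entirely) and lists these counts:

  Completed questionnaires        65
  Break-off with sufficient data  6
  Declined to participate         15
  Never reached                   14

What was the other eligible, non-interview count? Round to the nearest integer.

Top = 65 + 6 = 71
RR6 = 71 / D = 0.683
D = 71 / 0.683 = 104.0
Other denominator terms total 100
other eligible, non-interview = 104.0 − 100 ≈ 4

4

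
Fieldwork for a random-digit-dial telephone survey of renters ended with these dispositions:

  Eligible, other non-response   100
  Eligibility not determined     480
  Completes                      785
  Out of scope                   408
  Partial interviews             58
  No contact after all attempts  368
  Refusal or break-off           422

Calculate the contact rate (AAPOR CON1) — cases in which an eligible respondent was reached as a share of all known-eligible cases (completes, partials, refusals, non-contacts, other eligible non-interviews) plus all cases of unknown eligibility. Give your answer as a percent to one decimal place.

Top → 785 + 58 + 422 + 100 = 1365
Base → 785 + 58 + 422 + 368 + 100 + 480 = 2213
CON1 = 1365 / 2213 = 0.6168

61.7%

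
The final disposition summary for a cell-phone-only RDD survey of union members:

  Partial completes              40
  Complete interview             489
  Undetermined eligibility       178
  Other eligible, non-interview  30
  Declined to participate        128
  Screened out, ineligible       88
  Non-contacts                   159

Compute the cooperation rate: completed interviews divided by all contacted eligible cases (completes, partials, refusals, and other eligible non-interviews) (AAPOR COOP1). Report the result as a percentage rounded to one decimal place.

71.2%

Num = 489
Denom = 489 + 40 + 128 + 30 = 687
COOP1 = 489 / 687 = 0.7118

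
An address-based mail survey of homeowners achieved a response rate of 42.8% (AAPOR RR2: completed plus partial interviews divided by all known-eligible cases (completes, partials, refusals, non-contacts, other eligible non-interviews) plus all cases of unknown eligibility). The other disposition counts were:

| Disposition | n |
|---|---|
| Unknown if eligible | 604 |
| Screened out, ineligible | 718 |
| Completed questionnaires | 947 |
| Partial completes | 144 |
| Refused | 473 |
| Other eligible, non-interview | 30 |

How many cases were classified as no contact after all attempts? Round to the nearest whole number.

351

Top: 947 + 144 = 1091
RR2 = 1091 / D = 0.428
D = 1091 / 0.428 = 2549.1
Remaining denominator categories sum to 2198
no contact after all attempts = 2549.1 − 2198 ≈ 351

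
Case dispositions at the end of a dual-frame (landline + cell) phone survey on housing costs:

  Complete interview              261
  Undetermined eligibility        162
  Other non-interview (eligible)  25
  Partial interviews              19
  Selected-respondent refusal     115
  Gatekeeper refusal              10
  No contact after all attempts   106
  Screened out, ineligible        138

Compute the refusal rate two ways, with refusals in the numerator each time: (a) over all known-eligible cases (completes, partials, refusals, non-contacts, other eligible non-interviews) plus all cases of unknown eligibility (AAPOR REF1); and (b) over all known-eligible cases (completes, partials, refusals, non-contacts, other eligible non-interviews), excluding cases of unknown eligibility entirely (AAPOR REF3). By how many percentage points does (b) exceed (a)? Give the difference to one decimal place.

5.4

Refusals = 10 + 115 = 125
Top → 125
Denom → 261 + 19 + 125 + 106 + 25 + 162 = 698
REF1 = 125 / 698 = 0.1791
Denom → 261 + 19 + 125 + 106 + 25 = 536
REF3 = 125 / 536 = 0.2332
Difference = 23.32 − 17.91 = 5.41 percentage points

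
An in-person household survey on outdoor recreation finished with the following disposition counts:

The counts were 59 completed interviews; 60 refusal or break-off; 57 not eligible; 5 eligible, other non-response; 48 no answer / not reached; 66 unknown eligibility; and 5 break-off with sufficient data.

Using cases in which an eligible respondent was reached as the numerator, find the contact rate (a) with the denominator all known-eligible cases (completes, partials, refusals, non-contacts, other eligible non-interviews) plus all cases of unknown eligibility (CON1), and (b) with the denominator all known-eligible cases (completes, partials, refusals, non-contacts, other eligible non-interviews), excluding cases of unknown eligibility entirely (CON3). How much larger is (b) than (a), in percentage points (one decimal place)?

Numerator → 59 + 5 + 60 + 5 = 129
Denominator → 59 + 5 + 60 + 48 + 5 + 66 = 243
CON1 = 129 / 243 = 0.5309
Denominator → 59 + 5 + 60 + 48 + 5 = 177
CON3 = 129 / 177 = 0.7288
Difference = 72.88 − 53.09 = 19.79 percentage points

19.8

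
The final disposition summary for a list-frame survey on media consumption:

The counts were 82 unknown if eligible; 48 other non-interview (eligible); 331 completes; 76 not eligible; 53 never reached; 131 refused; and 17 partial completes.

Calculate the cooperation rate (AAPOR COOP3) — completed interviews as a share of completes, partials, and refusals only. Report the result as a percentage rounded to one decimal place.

69.1%

Top = 331
Denom = 331 + 17 + 131 = 479
COOP3 = 331 / 479 = 0.6910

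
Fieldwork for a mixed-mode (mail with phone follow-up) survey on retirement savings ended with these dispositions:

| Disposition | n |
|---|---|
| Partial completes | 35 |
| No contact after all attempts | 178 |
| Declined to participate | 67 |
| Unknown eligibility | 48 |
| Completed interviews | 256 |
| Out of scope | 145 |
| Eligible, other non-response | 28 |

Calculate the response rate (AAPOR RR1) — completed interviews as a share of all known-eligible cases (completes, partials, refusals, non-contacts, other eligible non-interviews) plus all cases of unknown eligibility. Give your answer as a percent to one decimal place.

Top = 256
Denominator = 256 + 35 + 67 + 178 + 28 + 48 = 612
RR1 = 256 / 612 = 0.4183

41.8%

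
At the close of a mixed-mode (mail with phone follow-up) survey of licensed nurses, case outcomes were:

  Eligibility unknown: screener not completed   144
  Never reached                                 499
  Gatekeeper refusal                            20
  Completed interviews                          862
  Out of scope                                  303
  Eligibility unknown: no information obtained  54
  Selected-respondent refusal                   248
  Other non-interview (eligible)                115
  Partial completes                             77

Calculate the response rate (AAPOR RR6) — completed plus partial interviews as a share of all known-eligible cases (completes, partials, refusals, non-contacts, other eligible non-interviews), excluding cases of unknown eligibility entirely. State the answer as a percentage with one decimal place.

Refusal or break-off = 20 + 248 = 268
Eligibility not determined = 144 + 54 = 198
Numerator = 862 + 77 = 939
Base = 862 + 77 + 268 + 499 + 115 = 1821
RR6 = 939 / 1821 = 0.5157

51.6%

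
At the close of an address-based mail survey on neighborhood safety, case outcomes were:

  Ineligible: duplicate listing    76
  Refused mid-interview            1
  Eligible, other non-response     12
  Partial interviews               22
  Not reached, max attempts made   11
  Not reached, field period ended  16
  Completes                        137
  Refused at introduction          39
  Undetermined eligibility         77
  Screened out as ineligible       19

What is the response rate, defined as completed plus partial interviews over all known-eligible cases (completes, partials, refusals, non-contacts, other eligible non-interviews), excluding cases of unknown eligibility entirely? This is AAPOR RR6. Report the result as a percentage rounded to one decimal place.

66.8%

Refused = 39 + 1 = 40
Never reached = 16 + 11 = 27
Ineligible = 19 + 76 = 95
Top → 137 + 22 = 159
Denominator → 137 + 22 + 40 + 27 + 12 = 238
RR6 = 159 / 238 = 0.6681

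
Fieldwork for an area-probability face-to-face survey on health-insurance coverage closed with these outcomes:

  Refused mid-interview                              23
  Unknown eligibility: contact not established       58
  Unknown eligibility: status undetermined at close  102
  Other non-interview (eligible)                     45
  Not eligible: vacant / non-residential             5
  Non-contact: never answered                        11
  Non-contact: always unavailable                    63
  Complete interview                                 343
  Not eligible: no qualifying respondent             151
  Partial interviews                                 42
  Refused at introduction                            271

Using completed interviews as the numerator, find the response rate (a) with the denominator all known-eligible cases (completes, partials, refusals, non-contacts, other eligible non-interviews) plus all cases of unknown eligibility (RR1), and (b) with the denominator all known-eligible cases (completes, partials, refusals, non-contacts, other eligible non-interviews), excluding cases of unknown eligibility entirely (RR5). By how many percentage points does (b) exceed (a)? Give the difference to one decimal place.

Refusals = 271 + 23 = 294
No answer / not reached = 11 + 63 = 74
Eligibility not determined = 58 + 102 = 160
Not eligible = 151 + 5 = 156
Num: 343
Base: 343 + 42 + 294 + 74 + 45 + 160 = 958
RR1 = 343 / 958 = 0.3580
Base: 343 + 42 + 294 + 74 + 45 = 798
RR5 = 343 / 798 = 0.4298
Difference = 42.98 − 35.80 = 7.18 percentage points

7.2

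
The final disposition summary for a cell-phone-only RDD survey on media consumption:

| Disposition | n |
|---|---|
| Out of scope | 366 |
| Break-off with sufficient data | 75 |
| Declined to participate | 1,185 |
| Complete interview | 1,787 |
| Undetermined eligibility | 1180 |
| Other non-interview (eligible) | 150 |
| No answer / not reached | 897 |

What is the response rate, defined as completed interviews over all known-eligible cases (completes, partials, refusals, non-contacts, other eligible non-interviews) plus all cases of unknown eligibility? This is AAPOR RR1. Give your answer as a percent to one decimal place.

33.9%

Top = 1787
Denom = 1787 + 75 + 1185 + 897 + 150 + 1180 = 5274
RR1 = 1787 / 5274 = 0.3388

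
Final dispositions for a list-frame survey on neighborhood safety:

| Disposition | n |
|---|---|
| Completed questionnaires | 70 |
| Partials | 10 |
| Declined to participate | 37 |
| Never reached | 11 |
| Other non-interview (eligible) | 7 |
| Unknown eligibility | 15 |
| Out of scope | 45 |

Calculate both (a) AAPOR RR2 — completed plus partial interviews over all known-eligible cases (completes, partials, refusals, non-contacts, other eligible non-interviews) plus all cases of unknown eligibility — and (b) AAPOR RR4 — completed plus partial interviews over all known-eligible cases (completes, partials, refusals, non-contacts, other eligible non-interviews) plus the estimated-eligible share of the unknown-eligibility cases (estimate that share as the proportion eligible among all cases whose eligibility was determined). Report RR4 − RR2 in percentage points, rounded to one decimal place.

1.4

Num: 70 + 10 = 80
Denominator: 70 + 10 + 37 + 11 + 7 + 15 = 150
RR2 = 80 / 150 = 0.5333
Known eligible: 70 + 10 + 37 + 11 + 7 = 135
e = 135 / (135 + 45) = 135 / 180 = 0.7500
e × U: 0.7500 × 15 = 11.25
Denominator: 135 + 11.25 = 146.25
RR4 = 80 / 146.25 = 0.5470
Difference = 54.70 − 53.33 = 1.37 percentage points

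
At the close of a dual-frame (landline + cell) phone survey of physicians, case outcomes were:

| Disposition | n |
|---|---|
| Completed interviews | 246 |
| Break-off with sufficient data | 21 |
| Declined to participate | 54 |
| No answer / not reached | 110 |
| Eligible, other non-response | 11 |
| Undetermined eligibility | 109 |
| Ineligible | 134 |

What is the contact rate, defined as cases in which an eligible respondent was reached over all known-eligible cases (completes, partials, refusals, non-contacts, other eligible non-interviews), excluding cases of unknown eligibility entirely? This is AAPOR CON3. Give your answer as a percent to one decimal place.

75.1%

Num = 246 + 21 + 54 + 11 = 332
Denominator = 246 + 21 + 54 + 110 + 11 = 442
CON3 = 332 / 442 = 0.7511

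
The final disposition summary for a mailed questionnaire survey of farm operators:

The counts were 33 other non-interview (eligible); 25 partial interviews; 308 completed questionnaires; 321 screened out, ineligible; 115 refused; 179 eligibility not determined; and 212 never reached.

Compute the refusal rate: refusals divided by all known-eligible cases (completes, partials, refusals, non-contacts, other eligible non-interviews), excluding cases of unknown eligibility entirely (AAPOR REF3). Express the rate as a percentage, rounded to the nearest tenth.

16.6%

Num: 115
Denom: 308 + 25 + 115 + 212 + 33 = 693
REF3 = 115 / 693 = 0.1659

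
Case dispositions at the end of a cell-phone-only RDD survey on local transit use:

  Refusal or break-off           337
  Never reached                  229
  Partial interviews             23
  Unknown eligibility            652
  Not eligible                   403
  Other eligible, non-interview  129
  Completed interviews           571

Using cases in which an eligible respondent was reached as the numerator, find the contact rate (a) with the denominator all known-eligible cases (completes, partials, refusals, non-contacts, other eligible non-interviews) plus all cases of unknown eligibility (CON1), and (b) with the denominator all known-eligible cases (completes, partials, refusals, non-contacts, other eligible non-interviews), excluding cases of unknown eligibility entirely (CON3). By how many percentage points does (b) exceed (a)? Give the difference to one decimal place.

Num = 571 + 23 + 337 + 129 = 1060
Base = 571 + 23 + 337 + 229 + 129 + 652 = 1941
CON1 = 1060 / 1941 = 0.5461
Base = 571 + 23 + 337 + 229 + 129 = 1289
CON3 = 1060 / 1289 = 0.8223
Difference = 82.23 − 54.61 = 27.62 percentage points

27.6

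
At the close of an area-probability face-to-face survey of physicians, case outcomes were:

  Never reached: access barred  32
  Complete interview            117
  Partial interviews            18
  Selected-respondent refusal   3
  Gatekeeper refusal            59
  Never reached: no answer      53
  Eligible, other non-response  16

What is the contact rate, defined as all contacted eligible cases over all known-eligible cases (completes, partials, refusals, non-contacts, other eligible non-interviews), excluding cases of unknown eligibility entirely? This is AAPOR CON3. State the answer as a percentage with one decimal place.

71.5%

Refused = 59 + 3 = 62
No contact after all attempts = 53 + 32 = 85
Top: 117 + 18 + 62 + 16 = 213
Denominator: 117 + 18 + 62 + 85 + 16 = 298
CON3 = 213 / 298 = 0.7148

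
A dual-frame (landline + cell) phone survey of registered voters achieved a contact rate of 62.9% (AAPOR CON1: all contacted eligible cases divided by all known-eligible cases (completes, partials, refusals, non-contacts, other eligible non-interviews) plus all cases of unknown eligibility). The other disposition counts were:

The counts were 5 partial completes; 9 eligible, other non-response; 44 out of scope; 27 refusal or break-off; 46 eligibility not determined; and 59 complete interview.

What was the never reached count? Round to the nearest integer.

Num → 59 + 5 + 27 + 9 = 100
CON1 = 100 / D = 0.629
D = 100 / 0.629 = 159.0
Rest of base = 146
never reached = 159.0 − 146 ≈ 13

13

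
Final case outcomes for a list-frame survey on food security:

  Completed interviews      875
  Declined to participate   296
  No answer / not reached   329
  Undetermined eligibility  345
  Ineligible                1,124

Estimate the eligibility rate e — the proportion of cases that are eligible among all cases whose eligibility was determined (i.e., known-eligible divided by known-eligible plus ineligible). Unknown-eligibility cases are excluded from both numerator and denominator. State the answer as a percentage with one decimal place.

Known eligible → 875 + 296 + 329 = 1500
e = 1500 / (1500 + 1124) = 1500 / 2624 = 0.5716

57.2%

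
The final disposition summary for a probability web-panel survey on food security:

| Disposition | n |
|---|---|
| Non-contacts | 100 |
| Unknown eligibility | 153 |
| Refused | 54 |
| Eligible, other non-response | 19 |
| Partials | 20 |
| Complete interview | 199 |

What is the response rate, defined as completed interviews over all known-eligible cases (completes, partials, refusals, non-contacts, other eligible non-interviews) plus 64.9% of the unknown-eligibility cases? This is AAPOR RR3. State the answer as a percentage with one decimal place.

40.5%

Num → 199
Eligible (known) → 199 + 20 + 54 + 100 + 19 = 392
e × U → 0.6490 × 153 = 99.30
Base → 392 + 99.30 = 491.30
RR3 = 199 / 491.30 = 0.4050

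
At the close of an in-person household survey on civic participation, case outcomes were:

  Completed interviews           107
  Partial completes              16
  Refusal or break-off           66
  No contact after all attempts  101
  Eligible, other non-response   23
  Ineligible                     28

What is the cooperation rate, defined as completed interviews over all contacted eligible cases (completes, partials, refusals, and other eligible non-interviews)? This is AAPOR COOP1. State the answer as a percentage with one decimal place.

50.5%

Top → 107
Base → 107 + 16 + 66 + 23 = 212
COOP1 = 107 / 212 = 0.5047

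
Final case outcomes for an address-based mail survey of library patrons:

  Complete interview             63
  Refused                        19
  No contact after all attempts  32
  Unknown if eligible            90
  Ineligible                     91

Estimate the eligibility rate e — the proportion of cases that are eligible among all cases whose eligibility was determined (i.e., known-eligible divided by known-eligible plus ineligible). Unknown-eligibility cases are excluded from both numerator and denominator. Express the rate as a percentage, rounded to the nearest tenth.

55.6%

Known eligible = 63 + 19 + 32 = 114
e = 114 / (114 + 91) = 114 / 205 = 0.5561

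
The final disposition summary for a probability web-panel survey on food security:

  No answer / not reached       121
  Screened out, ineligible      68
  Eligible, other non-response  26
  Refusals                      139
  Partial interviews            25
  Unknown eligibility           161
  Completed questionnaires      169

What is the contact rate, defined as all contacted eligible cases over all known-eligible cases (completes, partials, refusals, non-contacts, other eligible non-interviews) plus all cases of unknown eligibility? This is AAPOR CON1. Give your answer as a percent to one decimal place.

Num: 169 + 25 + 139 + 26 = 359
Denom: 169 + 25 + 139 + 121 + 26 + 161 = 641
CON1 = 359 / 641 = 0.5601

56.0%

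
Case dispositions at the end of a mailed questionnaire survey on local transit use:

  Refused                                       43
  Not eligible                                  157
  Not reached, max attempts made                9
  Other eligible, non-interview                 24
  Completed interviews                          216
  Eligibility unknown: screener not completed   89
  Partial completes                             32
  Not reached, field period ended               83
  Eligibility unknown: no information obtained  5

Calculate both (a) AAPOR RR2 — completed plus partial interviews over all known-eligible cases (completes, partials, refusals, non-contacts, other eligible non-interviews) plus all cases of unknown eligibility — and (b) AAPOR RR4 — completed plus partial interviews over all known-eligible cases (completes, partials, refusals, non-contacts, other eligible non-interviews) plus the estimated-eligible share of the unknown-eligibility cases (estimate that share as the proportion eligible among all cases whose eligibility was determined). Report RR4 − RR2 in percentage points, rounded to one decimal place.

2.7

Non-contacts = 83 + 9 = 92
Unknown eligibility = 89 + 5 = 94
Num → 216 + 32 = 248
Denominator → 216 + 32 + 43 + 92 + 24 + 94 = 501
RR2 = 248 / 501 = 0.4950
Eligible (known) → 216 + 32 + 43 + 92 + 24 = 407
e = 407 / (407 + 157) = 407 / 564 = 0.7216
Eligible share of unknowns → 0.7216 × 94 = 67.83
Denominator → 407 + 67.83 = 474.83
RR4 = 248 / 474.83 = 0.5223
Difference = 52.23 − 49.50 = 2.73 percentage points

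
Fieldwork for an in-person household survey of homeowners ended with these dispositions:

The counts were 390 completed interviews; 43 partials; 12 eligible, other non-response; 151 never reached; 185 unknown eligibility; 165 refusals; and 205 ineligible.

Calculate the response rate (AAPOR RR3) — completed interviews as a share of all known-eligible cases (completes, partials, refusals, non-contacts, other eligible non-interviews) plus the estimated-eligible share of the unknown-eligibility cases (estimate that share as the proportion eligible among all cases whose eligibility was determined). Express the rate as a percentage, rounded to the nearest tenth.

43.0%

Top = 390
Known eligible = 390 + 43 + 165 + 151 + 12 = 761
e = 761 / (761 + 205) = 761 / 966 = 0.7878
Estimated eligible among unknowns = 0.7878 × 185 = 145.74
Denom = 761 + 145.74 = 906.74
RR3 = 390 / 906.74 = 0.4301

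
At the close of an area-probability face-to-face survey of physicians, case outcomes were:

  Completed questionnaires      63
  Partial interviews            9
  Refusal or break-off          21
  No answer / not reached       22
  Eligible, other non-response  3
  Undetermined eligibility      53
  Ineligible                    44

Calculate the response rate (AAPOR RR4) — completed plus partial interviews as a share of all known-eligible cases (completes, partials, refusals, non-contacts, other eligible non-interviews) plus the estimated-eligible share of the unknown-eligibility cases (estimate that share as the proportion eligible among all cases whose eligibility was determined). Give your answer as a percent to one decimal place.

Top → 63 + 9 = 72
Known eligible → 63 + 9 + 21 + 22 + 3 = 118
e = 118 / (118 + 44) = 118 / 162 = 0.7284
Estimated eligible among unknowns → 0.7284 × 53 = 38.61
Denom → 118 + 38.61 = 156.61
RR4 = 72 / 156.61 = 0.4597

46.0%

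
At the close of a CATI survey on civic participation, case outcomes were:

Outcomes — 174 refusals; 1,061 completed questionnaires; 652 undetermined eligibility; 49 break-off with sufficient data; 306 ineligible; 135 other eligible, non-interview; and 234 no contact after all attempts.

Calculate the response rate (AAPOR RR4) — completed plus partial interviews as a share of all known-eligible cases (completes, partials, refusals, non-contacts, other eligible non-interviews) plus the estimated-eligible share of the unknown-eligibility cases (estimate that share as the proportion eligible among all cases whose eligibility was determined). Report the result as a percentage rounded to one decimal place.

Top: 1061 + 49 = 1110
Eligible (known): 1061 + 49 + 174 + 234 + 135 = 1653
e = 1653 / (1653 + 306) = 1653 / 1959 = 0.8438
e × U: 0.8438 × 652 = 550.16
Denominator: 1653 + 550.16 = 2203.16
RR4 = 1110 / 2203.16 = 0.5038

50.4%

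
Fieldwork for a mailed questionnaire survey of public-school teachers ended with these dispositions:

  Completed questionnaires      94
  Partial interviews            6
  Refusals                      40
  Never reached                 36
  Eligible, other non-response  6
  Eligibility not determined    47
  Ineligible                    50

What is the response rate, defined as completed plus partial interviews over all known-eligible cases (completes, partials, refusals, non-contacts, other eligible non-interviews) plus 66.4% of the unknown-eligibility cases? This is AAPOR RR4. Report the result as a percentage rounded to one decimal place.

46.9%

Top = 94 + 6 = 100
Eligible (known) = 94 + 6 + 40 + 36 + 6 = 182
Eligible share of unknowns = 0.6640 × 47 = 31.21
Base = 182 + 31.21 = 213.21
RR4 = 100 / 213.21 = 0.4690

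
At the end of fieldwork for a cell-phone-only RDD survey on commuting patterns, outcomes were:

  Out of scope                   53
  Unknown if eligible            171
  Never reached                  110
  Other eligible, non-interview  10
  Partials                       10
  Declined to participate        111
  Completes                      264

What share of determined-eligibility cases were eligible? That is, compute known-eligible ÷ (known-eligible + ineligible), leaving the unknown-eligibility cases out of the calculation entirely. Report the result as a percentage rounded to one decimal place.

Determined eligible → 264 + 10 + 111 + 110 + 10 = 505
e = 505 / (505 + 53) = 505 / 558 = 0.9050

90.5%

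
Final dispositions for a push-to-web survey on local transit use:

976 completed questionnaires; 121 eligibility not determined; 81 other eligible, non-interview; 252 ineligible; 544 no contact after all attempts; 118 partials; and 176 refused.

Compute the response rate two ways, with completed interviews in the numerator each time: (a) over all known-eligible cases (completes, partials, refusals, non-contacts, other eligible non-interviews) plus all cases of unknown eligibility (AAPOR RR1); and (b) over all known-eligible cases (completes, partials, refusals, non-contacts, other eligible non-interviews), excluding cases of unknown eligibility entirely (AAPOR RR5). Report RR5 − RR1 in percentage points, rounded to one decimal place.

3.1

Numerator = 976
Denom = 976 + 118 + 176 + 544 + 81 + 121 = 2016
RR1 = 976 / 2016 = 0.4841
Denom = 976 + 118 + 176 + 544 + 81 = 1895
RR5 = 976 / 1895 = 0.5150
Difference = 51.50 − 48.41 = 3.09 percentage points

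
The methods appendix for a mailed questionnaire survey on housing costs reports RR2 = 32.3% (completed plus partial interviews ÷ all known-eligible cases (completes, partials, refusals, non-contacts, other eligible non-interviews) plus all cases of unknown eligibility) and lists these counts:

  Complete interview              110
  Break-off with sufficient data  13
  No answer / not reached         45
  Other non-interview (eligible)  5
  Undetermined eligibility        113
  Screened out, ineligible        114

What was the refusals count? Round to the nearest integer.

95

Numerator = 110 + 13 = 123
RR2 = 123 / D = 0.323
D = 123 / 0.323 = 380.8
Rest of base = 286
refusals = 380.8 − 286 ≈ 95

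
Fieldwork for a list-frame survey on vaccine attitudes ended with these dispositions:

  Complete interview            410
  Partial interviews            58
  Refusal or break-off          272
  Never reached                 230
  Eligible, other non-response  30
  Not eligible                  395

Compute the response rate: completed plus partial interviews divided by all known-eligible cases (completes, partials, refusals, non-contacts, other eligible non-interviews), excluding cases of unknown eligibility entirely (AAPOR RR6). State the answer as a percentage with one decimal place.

46.8%

Top → 410 + 58 = 468
Base → 410 + 58 + 272 + 230 + 30 = 1000
RR6 = 468 / 1000 = 0.4680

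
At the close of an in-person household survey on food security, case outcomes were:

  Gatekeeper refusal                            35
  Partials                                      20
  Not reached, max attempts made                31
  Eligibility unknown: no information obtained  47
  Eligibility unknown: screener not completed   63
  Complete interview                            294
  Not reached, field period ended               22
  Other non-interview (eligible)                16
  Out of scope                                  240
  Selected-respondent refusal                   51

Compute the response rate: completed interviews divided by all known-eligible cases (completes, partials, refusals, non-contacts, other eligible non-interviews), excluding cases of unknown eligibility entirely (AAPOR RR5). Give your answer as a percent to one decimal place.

62.7%

Refused = 35 + 51 = 86
No answer / not reached = 22 + 31 = 53
Unknown eligibility = 63 + 47 = 110
Num = 294
Denominator = 294 + 20 + 86 + 53 + 16 = 469
RR5 = 294 / 469 = 0.6269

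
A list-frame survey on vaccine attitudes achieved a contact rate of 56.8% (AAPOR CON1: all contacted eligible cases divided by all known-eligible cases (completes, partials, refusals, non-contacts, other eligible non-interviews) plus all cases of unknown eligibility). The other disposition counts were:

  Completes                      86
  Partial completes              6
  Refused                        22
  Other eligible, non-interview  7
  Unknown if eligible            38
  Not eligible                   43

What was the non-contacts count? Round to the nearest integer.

Numerator → 86 + 6 + 22 + 7 = 121
CON1 = 121 / D = 0.568
D = 121 / 0.568 = 213.0
Remaining denominator categories sum to 159
non-contacts = 213.0 − 159 ≈ 54

54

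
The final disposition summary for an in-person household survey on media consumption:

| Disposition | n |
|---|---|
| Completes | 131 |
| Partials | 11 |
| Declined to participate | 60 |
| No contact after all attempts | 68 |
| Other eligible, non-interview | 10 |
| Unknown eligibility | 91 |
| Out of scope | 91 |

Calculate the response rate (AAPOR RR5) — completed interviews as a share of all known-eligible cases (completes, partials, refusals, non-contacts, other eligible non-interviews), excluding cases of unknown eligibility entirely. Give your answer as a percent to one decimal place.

Top: 131
Denominator: 131 + 11 + 60 + 68 + 10 = 280
RR5 = 131 / 280 = 0.4679

46.8%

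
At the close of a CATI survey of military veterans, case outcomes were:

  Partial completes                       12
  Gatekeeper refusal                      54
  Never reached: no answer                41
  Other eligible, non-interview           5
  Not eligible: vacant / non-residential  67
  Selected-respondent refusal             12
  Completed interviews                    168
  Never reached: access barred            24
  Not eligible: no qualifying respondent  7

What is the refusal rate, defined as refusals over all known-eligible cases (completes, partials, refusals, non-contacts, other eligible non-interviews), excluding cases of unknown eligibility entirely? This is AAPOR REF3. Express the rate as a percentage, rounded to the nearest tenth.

20.9%

Refusal or break-off = 54 + 12 = 66
No answer / not reached = 41 + 24 = 65
Not eligible = 7 + 67 = 74
Top → 66
Denominator → 168 + 12 + 66 + 65 + 5 = 316
REF3 = 66 / 316 = 0.2089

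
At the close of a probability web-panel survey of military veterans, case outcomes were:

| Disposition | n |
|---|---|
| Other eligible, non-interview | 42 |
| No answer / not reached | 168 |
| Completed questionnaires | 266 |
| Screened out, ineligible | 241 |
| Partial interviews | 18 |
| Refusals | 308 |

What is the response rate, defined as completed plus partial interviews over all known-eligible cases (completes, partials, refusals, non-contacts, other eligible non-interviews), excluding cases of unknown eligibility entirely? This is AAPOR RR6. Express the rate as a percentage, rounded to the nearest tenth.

35.4%

Num: 266 + 18 = 284
Denominator: 266 + 18 + 308 + 168 + 42 = 802
RR6 = 284 / 802 = 0.3541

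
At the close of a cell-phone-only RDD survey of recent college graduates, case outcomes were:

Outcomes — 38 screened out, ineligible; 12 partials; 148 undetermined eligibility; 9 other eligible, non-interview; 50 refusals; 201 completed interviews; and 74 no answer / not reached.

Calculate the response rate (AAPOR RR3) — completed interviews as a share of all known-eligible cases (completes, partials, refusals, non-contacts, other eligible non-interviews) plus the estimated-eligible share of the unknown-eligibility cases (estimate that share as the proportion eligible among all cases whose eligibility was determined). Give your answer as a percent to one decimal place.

41.9%

Numerator: 201
Known eligible: 201 + 12 + 50 + 74 + 9 = 346
e = 346 / (346 + 38) = 346 / 384 = 0.9010
Eligible share of unknowns: 0.9010 × 148 = 133.35
Denom: 346 + 133.35 = 479.35
RR3 = 201 / 479.35 = 0.4193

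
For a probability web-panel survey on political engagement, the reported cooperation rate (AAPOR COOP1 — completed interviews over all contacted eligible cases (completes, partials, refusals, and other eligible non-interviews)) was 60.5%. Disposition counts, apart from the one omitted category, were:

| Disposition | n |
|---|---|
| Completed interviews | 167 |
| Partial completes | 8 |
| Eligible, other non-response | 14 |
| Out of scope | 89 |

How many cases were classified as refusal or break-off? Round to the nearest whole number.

COOP1 = 167 / D = 0.605
D = 167 / 0.605 = 276.0
Remaining denominator categories sum to 189
refusal or break-off = 276.0 − 189 ≈ 87

87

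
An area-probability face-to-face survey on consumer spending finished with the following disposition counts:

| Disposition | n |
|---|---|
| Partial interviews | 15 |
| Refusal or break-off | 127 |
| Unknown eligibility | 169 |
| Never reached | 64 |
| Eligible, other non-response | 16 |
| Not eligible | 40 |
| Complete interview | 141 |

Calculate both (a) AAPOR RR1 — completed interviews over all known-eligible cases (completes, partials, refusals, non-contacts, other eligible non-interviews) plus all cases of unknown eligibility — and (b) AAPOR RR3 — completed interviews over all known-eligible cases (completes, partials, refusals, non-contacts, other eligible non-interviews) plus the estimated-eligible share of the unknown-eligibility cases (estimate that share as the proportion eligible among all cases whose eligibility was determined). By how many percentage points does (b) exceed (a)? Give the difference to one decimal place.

0.9

Numerator: 141
Base: 141 + 15 + 127 + 64 + 16 + 169 = 532
RR1 = 141 / 532 = 0.2650
Known eligible: 141 + 15 + 127 + 64 + 16 = 363
e = 363 / (363 + 40) = 363 / 403 = 0.9007
Eligible share of unknowns: 0.9007 × 169 = 152.22
Base: 363 + 152.22 = 515.22
RR3 = 141 / 515.22 = 0.2737
Difference = 27.37 − 26.50 = 0.87 percentage points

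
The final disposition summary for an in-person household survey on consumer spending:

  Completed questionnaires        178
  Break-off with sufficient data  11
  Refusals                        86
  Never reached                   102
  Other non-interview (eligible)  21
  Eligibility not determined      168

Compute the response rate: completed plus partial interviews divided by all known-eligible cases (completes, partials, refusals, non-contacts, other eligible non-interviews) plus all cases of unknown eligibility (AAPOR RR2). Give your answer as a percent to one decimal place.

Top: 178 + 11 = 189
Denominator: 178 + 11 + 86 + 102 + 21 + 168 = 566
RR2 = 189 / 566 = 0.3339

33.4%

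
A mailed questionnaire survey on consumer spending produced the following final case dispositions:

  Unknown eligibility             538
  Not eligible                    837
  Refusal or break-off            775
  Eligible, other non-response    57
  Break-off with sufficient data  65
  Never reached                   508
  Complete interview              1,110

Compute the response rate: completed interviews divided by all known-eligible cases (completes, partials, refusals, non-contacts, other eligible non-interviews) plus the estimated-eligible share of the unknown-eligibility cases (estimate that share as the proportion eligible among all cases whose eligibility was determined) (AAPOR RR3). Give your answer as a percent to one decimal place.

38.0%

Top → 1110
Determined eligible → 1110 + 65 + 775 + 508 + 57 = 2515
e = 2515 / (2515 + 837) = 2515 / 3352 = 0.7503
e × U → 0.7503 × 538 = 403.66
Base → 2515 + 403.66 = 2918.66
RR3 = 1110 / 2918.66 = 0.3803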